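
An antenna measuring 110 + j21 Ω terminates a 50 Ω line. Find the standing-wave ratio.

VSWR ≈ 2.3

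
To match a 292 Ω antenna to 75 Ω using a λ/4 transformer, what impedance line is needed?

Z_qwt ≈ 148 Ω

Z_qwt = √(Z_0·R_L) = √(75 × 292) = √21900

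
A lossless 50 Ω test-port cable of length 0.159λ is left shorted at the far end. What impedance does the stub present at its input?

Z_in ≈ +j77.7 Ω

βl = 2π × 0.159 = 57.2°
tan(βl) = 1.55
For a shorted stub, Z_in = jZ_0·tan(βl)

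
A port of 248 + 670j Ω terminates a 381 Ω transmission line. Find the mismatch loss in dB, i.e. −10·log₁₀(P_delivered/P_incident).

mismatch loss ≈ 3.49 dB

Γ = (-133 + j670)/(629 + j670), |Γ| = 0.743
|Γ|² = 0.552, so P_del/P_inc = 1 − |Γ|² = 0.448
ML = −10·log₁₀(1 − |Γ|²)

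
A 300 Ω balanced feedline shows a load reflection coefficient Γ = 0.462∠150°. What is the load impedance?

Z_L = Z_0·(1 + Γ)/(1 − Γ) = 300·(0.6 + j0.231)/(1.4 − j0.231)

Z_L ≈ 117 + j68.8 Ω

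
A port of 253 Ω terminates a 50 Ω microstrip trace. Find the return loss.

Γ = (253 − 50)/(253 + 50) = 0.67
RL = −20·log₁₀|Γ| = −20·log₁₀(0.67)

RL ≈ 3.48 dB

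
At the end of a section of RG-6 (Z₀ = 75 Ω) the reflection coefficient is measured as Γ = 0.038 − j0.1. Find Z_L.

Z_L ≈ 79.3 − j16 Ω

Z_L = Z_0·(1 + Γ)/(1 − Γ) = 75·(1.04 − j0.1)/(0.962 + j0.1)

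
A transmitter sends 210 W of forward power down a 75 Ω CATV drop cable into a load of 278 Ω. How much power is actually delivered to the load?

Γ = (278 − 75)/(278 + 75) = 0.575
|Γ|² = 0.331
P_refl = |Γ|²·P_inc = 69.4 W, P_del = (1 − |Γ|²)·P_inc = 141 W

P_delivered ≈ 141 W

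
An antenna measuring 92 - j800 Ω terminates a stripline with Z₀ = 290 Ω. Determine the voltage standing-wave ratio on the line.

Γ = (Z_L − Z_0)/(Z_L + Z_0) = (-198 − j800)/(382 − j800)
|Γ| = 824/887 = 0.93
VSWR = (1 + |Γ|)/(1 − |Γ|) = 1.93/0.0704

VSWR ≈ 27.4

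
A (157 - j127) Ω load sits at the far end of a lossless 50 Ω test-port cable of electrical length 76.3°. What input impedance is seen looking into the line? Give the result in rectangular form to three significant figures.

Z_in ≈ 9.45 − j3.81 Ω

tan(βl) = tan(76.3°) = 4.1
Z_in = Z_0·(Z_L + jZ_0·tanβl)/(Z_0 + jZ_L·tanβl)
     = 50·(157 + j78.1)/(571 + j644)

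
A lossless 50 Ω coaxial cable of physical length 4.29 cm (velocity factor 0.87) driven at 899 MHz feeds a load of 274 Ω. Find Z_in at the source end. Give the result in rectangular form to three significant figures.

λ = v/f = 0.87·c / 899 MHz = 0.29 m
βl = 2π·l/λ = 2π × 0.148 = 53.2°
tan(βl) = tan(53.2°) = 1.34
Z_in = Z_0·(Z_L + jZ_0·tanβl)/(Z_0 + jZ_L·tanβl)
     = 50·(274 + j66.8)/(50 + j366)

Z_in ≈ 14 − j35.5 Ω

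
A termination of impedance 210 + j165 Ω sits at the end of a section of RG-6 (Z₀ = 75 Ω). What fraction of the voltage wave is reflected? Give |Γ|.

|Γ| ≈ 0.647

Γ = (Z_L − Z_0)/(Z_L + Z_0) = (135 + j165)/(285 + j165)
|Γ| = 213/329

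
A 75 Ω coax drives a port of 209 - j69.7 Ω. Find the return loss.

RL ≈ 5.74 dB

Γ = (134 − j69.7)/(284 − j69.7), |Γ| = 0.517
RL = −20·log₁₀|Γ| = −20·log₁₀(0.517)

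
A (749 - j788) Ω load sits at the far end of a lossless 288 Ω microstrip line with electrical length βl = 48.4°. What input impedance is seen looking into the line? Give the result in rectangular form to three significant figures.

Z_in ≈ 67.3 − j162 Ω

tan(βl) = tan(48.4°) = 1.13
Z_in = Z_0·(Z_L + jZ_0·tanβl)/(Z_0 + jZ_L·tanβl)
     = 288·(749 − j464)/(1180 + j844)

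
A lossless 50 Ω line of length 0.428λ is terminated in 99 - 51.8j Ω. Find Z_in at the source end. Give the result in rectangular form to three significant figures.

βl = 2π × 0.428 = 154°
tan(βl) = tan(154°) = -0.486
Z_in = Z_0·(Z_L + jZ_0·tanβl)/(Z_0 + jZ_L·tanβl)
     = 50·(99 − j76.1)/(24.8 − j48.1)

Z_in ≈ 104 + j49 Ω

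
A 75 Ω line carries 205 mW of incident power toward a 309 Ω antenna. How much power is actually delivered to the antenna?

Γ = (309 − 75)/(309 + 75) = 0.609
|Γ|² = 0.371
P_refl = |Γ|²·P_inc = 76.1 mW, P_del = (1 − |Γ|²)·P_inc = 129 mW

P_delivered ≈ 129 mW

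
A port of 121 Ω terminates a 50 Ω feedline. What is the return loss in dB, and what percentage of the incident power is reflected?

Γ = (121 − 50)/(121 + 50) = 0.415
RL = −20·log₁₀(0.415) = 7.63 dB
P_refl/P_inc = |Γ|² = 0.172

RL ≈ 7.63 dB; 17.2% of incident power reflected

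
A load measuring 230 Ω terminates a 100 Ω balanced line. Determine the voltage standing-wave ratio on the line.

VSWR ≈ 2.3

For a purely resistive load, VSWR = R_L/Z_0 or Z_0/R_L (whichever > 1) = 230/100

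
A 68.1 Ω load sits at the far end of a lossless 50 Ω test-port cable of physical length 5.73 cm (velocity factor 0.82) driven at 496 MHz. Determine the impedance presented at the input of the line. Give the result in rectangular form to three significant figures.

λ = v/f = 0.82·c / 496 MHz = 0.496 m
βl = 2π·l/λ = 2π × 0.116 = 41.6°
tan(βl) = tan(41.6°) = 0.888
Z_in = Z_0·(Z_L + jZ_0·tanβl)/(Z_0 + jZ_L·tanβl)
     = 50·(68.1 + j44.4)/(50 + j60.4)

Z_in ≈ 49.5 − j15.4 Ω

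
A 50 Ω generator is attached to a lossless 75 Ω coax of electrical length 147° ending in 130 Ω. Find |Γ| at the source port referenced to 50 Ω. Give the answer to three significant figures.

tan(βl) = -0.649
Z_in = Z_0·(Z_L + jZ_0·tanβl)/(Z_0 + jZ_L·tanβl) = 81.5 + j43.1 Ω
Γ_s = (Z_in − Z_s)/(Z_in + Z_s) = (31.5 + j43.1)/(132 + j43.1), |Γ_s| = 0.386

|Γ| ≈ 0.386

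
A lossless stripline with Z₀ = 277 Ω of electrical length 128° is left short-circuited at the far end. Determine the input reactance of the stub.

X_in ≈ -355 Ω (capacitive)

tan(βl) = -1.28
For a short-circuited stub, Z_in = jZ_0·tan(βl)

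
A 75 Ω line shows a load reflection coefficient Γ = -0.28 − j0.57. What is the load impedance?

Z_L ≈ 22.8 − j43.5 Ω

Z_L = Z_0·(1 + Γ)/(1 − Γ) = 75·(0.72 − j0.57)/(1.28 + j0.57)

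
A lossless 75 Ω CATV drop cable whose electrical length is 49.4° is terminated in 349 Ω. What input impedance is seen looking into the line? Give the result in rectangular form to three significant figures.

Z_in ≈ 27 − j59.3 Ω

tan(βl) = tan(49.4°) = 1.17
Z_in = Z_0·(Z_L + jZ_0·tanβl)/(Z_0 + jZ_L·tanβl)
     = 75·(349 + j87.5)/(75 + j407)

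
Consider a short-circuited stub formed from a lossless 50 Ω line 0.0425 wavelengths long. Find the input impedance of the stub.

βl = 2π × 0.0425 = 15.3°
tan(βl) = 0.274
For a short-circuited stub, Z_in = jZ_0·tan(βl)

Z_in ≈ +j13.7 Ω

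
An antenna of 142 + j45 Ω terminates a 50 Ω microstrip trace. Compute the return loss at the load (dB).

Γ = (92 + j45)/(192 + j45), |Γ| = 0.519
RL = −20·log₁₀|Γ| = −20·log₁₀(0.519)

RL ≈ 5.69 dB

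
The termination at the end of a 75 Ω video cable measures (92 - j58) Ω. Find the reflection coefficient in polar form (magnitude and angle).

Γ ≈ 0.342 ∠ -54.5°

Γ = (Z_L − Z_0)/(Z_L + Z_0) = (17 − j58)/(167 − j58)
|Γ| = 60.4/177 = 0.342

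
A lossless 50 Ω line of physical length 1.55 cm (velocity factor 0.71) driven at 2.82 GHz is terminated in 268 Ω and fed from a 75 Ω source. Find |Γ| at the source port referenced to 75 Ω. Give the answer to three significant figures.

λ = v/f = 0.71·c / 2.82 GHz = 0.0755 m
βl = 2π·l/λ = 2π × 0.205 = 73.9°
tan(βl) = 3.46
Z_in = Z_0·(Z_L + jZ_0·tanβl)/(Z_0 + jZ_L·tanβl) = 10.1 − j13.9 Ω
Γ_s = (Z_in − Z_s)/(Z_in + Z_s) = (-64.9 − j13.9)/(85.1 − j13.9), |Γ_s| = 0.77

|Γ| ≈ 0.77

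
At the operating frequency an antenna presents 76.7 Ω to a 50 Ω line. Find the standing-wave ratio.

VSWR ≈ 1.53

Γ = (76.7 − 50)/(76.7 + 50) = 0.211
VSWR = (1 + 0.211)/(1 − 0.211)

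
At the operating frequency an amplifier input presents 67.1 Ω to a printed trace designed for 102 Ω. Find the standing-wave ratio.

For a purely resistive load, VSWR = R_L/Z_0 or Z_0/R_L (whichever > 1) = 102/67.1

VSWR ≈ 1.52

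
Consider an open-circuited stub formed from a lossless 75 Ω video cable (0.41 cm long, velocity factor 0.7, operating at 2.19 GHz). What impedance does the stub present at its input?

Z_in ≈ −j272 Ω

λ = v/f = 0.7·c / 2.19 GHz = 0.0959 m
βl = 2π·l/λ = 2π × 0.0428 = 15.4°
tan(βl) = 0.275
For an open-circuited stub, Z_in = −jZ_0·cot(βl) = −jZ_0/tan(βl)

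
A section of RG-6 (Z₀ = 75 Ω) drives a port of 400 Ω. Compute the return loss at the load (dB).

Γ = (400 − 75)/(400 + 75) = 0.684
RL = −20·log₁₀|Γ| = −20·log₁₀(0.684)

RL ≈ 3.3 dB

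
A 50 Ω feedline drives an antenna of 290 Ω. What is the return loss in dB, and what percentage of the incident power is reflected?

RL ≈ 3.03 dB; 49.8% of incident power reflected

Γ = (290 − 50)/(290 + 50) = 0.706
RL = −20·log₁₀(0.706) = 3.03 dB
P_refl/P_inc = |Γ|² = 0.498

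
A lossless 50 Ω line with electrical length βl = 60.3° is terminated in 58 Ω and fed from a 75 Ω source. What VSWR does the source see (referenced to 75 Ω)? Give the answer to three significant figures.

VSWR ≈ 1.65

tan(βl) = 1.75
Z_in = Z_0·(Z_L + jZ_0·tanβl)/(Z_0 + jZ_L·tanβl) = 46 − j5.9 Ω
Γ_s = (Z_in − Z_s)/(Z_in + Z_s) = (-29 − j5.9)/(121 − j5.9), |Γ_s| = 0.244
VSWR = (1 + |Γ_s|)/(1 − |Γ_s|)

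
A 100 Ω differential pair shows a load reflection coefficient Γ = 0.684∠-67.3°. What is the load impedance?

Z_L = Z_0·(1 + Γ)/(1 − Γ) = 100·(1.26 − j0.631)/(0.736 + j0.631)

Z_L ≈ 56.6 − j134 Ω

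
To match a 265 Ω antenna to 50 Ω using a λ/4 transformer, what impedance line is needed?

Z_qwt ≈ 115 Ω

Z_qwt = √(Z_0·R_L) = √(50 × 265) = √13250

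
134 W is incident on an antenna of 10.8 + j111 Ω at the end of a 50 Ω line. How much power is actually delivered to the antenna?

|Γ| = |(-39.2 + j111)/(60.8 + j111)| = 0.93
|Γ|² = 0.865
P_refl = |Γ|²·P_inc = 116 W, P_del = (1 − |Γ|²)·P_inc = 18.1 W

P_delivered ≈ 18.1 W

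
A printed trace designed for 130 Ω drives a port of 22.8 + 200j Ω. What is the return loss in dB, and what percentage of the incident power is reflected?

RL ≈ 0.9 dB; 81.3% of incident power reflected

Γ = (-107.2 + j200)/(152.8 + j200), |Γ| = 0.902
RL = −20·log₁₀(0.902) = 0.9 dB
P_refl/P_inc = |Γ|² = 0.813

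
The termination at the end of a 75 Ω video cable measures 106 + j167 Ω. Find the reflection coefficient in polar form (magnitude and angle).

Γ ≈ 0.69 ∠ 36.8°

Γ = (Z_L − Z_0)/(Z_L + Z_0) = (31 + j167)/(181 + j167)
|Γ| = 170/246 = 0.69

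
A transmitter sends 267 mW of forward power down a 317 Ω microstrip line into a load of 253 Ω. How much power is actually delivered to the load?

Γ = (253 − 317)/(253 + 317) = -0.112
|Γ|² = 0.0126
P_refl = |Γ|²·P_inc = 3.37 mW, P_del = (1 − |Γ|²)·P_inc = 264 mW

P_delivered ≈ 264 mW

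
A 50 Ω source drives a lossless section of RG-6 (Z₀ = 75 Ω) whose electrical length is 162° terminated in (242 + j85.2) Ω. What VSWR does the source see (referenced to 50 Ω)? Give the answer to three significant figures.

VSWR ≈ 5.01

tan(βl) = -0.325
Z_in = Z_0·(Z_L + jZ_0·tanβl)/(Z_0 + jZ_L·tanβl) = 90 + j113 Ω
Γ_s = (Z_in − Z_s)/(Z_in + Z_s) = (40 + j113)/(140 + j113), |Γ_s| = 0.667
VSWR = (1 + |Γ_s|)/(1 − |Γ_s|)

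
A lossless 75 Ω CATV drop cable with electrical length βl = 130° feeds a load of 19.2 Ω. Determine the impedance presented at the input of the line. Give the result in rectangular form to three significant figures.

tan(βl) = tan(130°) = -1.19
Z_in = Z_0·(Z_L + jZ_0·tanβl)/(Z_0 + jZ_L·tanβl)
     = 75·(19.2 − j89.4)/(75 − j22.9)

Z_in ≈ 42.5 − j76.4 Ω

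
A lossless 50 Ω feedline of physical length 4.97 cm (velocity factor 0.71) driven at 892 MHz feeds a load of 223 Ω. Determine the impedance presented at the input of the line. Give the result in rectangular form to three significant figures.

Z_in ≈ 12 − j12.7 Ω

λ = v/f = 0.71·c / 892 MHz = 0.239 m
βl = 2π·l/λ = 2π × 0.208 = 74.9°
tan(βl) = tan(74.9°) = 3.71
Z_in = Z_0·(Z_L + jZ_0·tanβl)/(Z_0 + jZ_L·tanβl)
     = 50·(223 + j186)/(50 + j828)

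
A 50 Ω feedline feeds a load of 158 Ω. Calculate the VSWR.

For a purely resistive load, VSWR = R_L/Z_0 or Z_0/R_L (whichever > 1) = 158/50

VSWR ≈ 3.16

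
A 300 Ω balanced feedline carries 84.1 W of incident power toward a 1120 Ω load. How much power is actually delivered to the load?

Γ = (1120 − 300)/(1120 + 300) = 0.577
|Γ|² = 0.333
P_refl = |Γ|²·P_inc = 28 W, P_del = (1 − |Γ|²)·P_inc = 56.1 W

P_delivered ≈ 56.1 W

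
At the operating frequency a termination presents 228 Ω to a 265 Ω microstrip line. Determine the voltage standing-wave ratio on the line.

VSWR ≈ 1.16

Γ = (228 − 265)/(228 + 265) = -0.0751
VSWR = (1 + 0.0751)/(1 − 0.0751)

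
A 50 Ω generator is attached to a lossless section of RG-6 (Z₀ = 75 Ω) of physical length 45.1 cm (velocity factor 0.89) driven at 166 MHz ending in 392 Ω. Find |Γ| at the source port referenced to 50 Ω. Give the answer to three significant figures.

|Γ| ≈ 0.57

λ = v/f = 0.89·c / 166 MHz = 1.61 m
βl = 2π·l/λ = 2π × 0.28 = 101°
tan(βl) = -5.17
Z_in = Z_0·(Z_L + jZ_0·tanβl)/(Z_0 + jZ_L·tanβl) = 14.9 + j14 Ω
Γ_s = (Z_in − Z_s)/(Z_in + Z_s) = (-35.1 + j14)/(64.9 + j14), |Γ_s| = 0.57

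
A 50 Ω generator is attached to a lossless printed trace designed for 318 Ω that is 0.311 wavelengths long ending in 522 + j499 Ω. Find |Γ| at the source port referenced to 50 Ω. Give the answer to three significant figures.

βl = 2π × 0.311 = 112°
tan(βl) = -2.48
Z_in = Z_0·(Z_L + jZ_0·tanβl)/(Z_0 + jZ_L·tanβl) = 92.2 + j17.5 Ω
Γ_s = (Z_in − Z_s)/(Z_in + Z_s) = (42.2 + j17.5)/(142 + j17.5), |Γ_s| = 0.319

|Γ| ≈ 0.319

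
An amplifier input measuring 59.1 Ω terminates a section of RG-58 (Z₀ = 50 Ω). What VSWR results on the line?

For a purely resistive load, VSWR = R_L/Z_0 or Z_0/R_L (whichever > 1) = 59.1/50

VSWR ≈ 1.18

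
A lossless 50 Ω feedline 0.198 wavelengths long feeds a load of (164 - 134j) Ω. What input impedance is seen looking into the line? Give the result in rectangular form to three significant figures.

βl = 2π × 0.198 = 71.3°
tan(βl) = tan(71.3°) = 2.95
Z_in = Z_0·(Z_L + jZ_0·tanβl)/(Z_0 + jZ_L·tanβl)
     = 50·(164 + j13.5)/(445 + j484)

Z_in ≈ 9.2 − j8.48 Ω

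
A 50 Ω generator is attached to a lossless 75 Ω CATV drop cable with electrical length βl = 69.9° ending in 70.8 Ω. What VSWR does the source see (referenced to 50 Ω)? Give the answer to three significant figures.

tan(βl) = 2.73
Z_in = Z_0·(Z_L + jZ_0·tanβl)/(Z_0 + jZ_L·tanβl) = 78.3 + j2.91 Ω
Γ_s = (Z_in − Z_s)/(Z_in + Z_s) = (28.3 + j2.91)/(128 + j2.91), |Γ_s| = 0.222
VSWR = (1 + |Γ_s|)/(1 − |Γ_s|)

VSWR ≈ 1.57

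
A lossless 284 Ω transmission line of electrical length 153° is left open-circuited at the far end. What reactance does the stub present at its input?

X_in ≈ 557 Ω (inductive)

tan(βl) = -0.51
For an open-circuited stub, Z_in = −jZ_0·cot(βl) = −jZ_0/tan(βl)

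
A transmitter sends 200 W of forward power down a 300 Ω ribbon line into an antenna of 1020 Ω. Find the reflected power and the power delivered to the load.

Γ = (1020 − 300)/(1020 + 300) = 0.545
|Γ|² = 0.298
P_refl = |Γ|²·P_inc = 59.5 W, P_del = (1 − |Γ|²)·P_inc = 140 W

P_reflected ≈ 59.5 W; P_delivered ≈ 140 W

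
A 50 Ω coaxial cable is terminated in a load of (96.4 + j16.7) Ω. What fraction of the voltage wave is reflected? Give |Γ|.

|Γ| ≈ 0.335

Γ = (Z_L − Z_0)/(Z_L + Z_0) = (46.4 + j16.7)/(146.4 + j16.7)
|Γ| = 49.3/147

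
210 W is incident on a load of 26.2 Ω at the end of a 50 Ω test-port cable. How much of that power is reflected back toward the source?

P_reflected ≈ 20.5 W

Γ = (26.2 − 50)/(26.2 + 50) = -0.312
|Γ|² = 0.0976
P_refl = |Γ|²·P_inc = 20.5 W, P_del = (1 − |Γ|²)·P_inc = 190 W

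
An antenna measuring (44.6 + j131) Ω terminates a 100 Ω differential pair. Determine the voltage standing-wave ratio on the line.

Γ = (Z_L − Z_0)/(Z_L + Z_0) = (-55.4 + j131)/(144.6 + j131)
|Γ| = 142/195 = 0.729
VSWR = (1 + |Γ|)/(1 − |Γ|) = 1.73/0.271

VSWR ≈ 6.38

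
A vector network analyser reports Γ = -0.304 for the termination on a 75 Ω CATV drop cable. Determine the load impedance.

Z_L = Z_0·(1 + Γ)/(1 − Γ) = 75·(0.696)/(1.3)

Z_L ≈ 40 Ω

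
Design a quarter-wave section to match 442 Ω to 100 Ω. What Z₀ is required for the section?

Z_qwt ≈ 210 Ω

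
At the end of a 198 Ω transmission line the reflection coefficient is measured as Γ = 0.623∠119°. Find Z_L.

Z_L = Z_0·(1 + Γ)/(1 − Γ) = 198·(0.698 + j0.545)/(1.3 − j0.545)

Z_L ≈ 60.8 + j108 Ω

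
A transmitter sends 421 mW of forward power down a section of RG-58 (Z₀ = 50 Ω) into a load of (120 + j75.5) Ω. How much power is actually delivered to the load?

P_delivered ≈ 292 mW

|Γ| = |(70 + j75.5)/(170 + j75.5)| = 0.554
|Γ|² = 0.306
P_refl = |Γ|²·P_inc = 129 mW, P_del = (1 − |Γ|²)·P_inc = 292 mW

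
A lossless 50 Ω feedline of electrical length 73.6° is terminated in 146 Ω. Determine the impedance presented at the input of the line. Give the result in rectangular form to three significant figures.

Z_in ≈ 18.4 − j12.9 Ω

tan(βl) = tan(73.6°) = 3.4
Z_in = Z_0·(Z_L + jZ_0·tanβl)/(Z_0 + jZ_L·tanβl)
     = 50·(146 + j170)/(50 + j496)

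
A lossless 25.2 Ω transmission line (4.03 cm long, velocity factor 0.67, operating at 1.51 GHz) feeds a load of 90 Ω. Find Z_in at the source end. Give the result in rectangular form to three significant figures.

Z_in ≈ 7.82 + j7.92 Ω

λ = v/f = 0.67·c / 1.51 GHz = 0.133 m
βl = 2π·l/λ = 2π × 0.303 = 109°
tan(βl) = tan(109°) = -2.91
Z_in = Z_0·(Z_L + jZ_0·tanβl)/(Z_0 + jZ_L·tanβl)
     = 25.2·(90 − j73.2)/(25.2 − j262)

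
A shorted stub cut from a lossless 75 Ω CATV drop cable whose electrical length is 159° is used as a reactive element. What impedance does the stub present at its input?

tan(βl) = -0.384
For a shorted stub, Z_in = jZ_0·tan(βl)

Z_in ≈ −j28.8 Ω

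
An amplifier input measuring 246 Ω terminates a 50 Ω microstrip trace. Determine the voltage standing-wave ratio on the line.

VSWR ≈ 4.92

For a purely resistive load, VSWR = R_L/Z_0 or Z_0/R_L (whichever > 1) = 246/50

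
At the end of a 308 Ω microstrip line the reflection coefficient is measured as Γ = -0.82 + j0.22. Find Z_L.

Z_L = Z_0·(1 + Γ)/(1 − Γ) = 308·(0.18 + j0.22)/(1.82 − j0.22)

Z_L ≈ 25.6 + j40.3 Ω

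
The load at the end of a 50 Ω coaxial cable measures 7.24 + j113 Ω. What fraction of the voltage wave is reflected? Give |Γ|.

|Γ| ≈ 0.954

Γ = (Z_L − Z_0)/(Z_L + Z_0) = (-42.76 + j113)/(57.24 + j113)
|Γ| = 121/127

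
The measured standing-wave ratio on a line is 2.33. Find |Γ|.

|Γ| = (S − 1)/(S + 1) = (2.33 − 1)/(2.33 + 1) = 1.33/3.33

|Γ| ≈ 0.399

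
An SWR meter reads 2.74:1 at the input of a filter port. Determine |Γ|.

|Γ| = (S − 1)/(S + 1) = (2.74 − 1)/(2.74 + 1) = 1.74/3.74

|Γ| ≈ 0.465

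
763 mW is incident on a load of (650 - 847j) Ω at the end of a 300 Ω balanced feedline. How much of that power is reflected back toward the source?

|Γ| = |(350 − j847)/(950 − j847)| = 0.72
|Γ|² = 0.518
P_refl = |Γ|²·P_inc = 396 mW, P_del = (1 − |Γ|²)·P_inc = 367 mW

P_reflected ≈ 396 mW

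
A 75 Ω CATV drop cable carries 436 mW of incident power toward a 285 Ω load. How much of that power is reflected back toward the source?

P_reflected ≈ 148 mW

Γ = (285 − 75)/(285 + 75) = 0.583
|Γ|² = 0.34
P_refl = |Γ|²·P_inc = 148 mW, P_del = (1 − |Γ|²)·P_inc = 288 mW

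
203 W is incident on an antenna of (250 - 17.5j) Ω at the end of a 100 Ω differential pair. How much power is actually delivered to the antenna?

P_delivered ≈ 165 W

|Γ| = |(150 − j17.5)/(350 − j17.5)| = 0.431
|Γ|² = 0.186
P_refl = |Γ|²·P_inc = 37.7 W, P_del = (1 − |Γ|²)·P_inc = 165 W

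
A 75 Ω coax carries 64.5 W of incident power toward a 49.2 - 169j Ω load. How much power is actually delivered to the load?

P_delivered ≈ 21.6 W

|Γ| = |(-25.8 − j169)/(124.2 − j169)| = 0.815
|Γ|² = 0.664
P_refl = |Γ|²·P_inc = 42.9 W, P_del = (1 − |Γ|²)·P_inc = 21.6 W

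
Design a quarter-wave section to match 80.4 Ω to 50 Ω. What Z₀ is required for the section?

Z_qwt = √(Z_0·R_L) = √(50 × 80.4) = √4020

Z_qwt ≈ 63.4 Ω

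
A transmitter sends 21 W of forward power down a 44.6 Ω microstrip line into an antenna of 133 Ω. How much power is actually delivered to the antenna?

Γ = (133 − 44.6)/(133 + 44.6) = 0.498
|Γ|² = 0.248
P_refl = |Γ|²·P_inc = 5.2 W, P_del = (1 − |Γ|²)·P_inc = 15.8 W

P_delivered ≈ 15.8 W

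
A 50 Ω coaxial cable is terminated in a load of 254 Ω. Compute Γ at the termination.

Γ = 0.671

Γ = (Z_L − Z_0)/(Z_L + Z_0) = (254 − 50)/(254 + 50) = 204/304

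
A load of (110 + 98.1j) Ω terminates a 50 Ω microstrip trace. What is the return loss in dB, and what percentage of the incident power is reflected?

RL ≈ 4.25 dB; 37.5% of incident power reflected

Γ = (60 + j98.1)/(160 + j98.1), |Γ| = 0.613
RL = −20·log₁₀(0.613) = 4.25 dB
P_refl/P_inc = |Γ|² = 0.375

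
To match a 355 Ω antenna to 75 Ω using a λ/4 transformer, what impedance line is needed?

Z_qwt = √(Z_0·R_L) = √(75 × 355) = √26620

Z_qwt ≈ 163 Ω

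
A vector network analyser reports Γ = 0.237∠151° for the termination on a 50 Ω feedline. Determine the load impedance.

Z_L ≈ 32.1 + j7.81 Ω

Z_L = Z_0·(1 + Γ)/(1 − Γ) = 50·(0.793 + j0.115)/(1.21 − j0.115)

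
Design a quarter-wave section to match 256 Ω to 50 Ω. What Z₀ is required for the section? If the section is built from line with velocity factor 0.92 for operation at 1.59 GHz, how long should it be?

Z_qwt = √(Z_0·R_L) = √(50 × 256) = √12800
λ = 0.92·c/f = 0.174 m, so l = λ/4 = 0.0434 m

Z_qwt ≈ 113 Ω; length ≈ 4.34 cm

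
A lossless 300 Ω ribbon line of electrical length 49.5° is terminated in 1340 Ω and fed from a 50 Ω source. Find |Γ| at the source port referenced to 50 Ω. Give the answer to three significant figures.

|Γ| ≈ 0.851

tan(βl) = 1.17
Z_in = Z_0·(Z_L + jZ_0·tanβl)/(Z_0 + jZ_L·tanβl) = 112 − j235 Ω
Γ_s = (Z_in − Z_s)/(Z_in + Z_s) = (62.1 − j235)/(162 − j235), |Γ_s| = 0.851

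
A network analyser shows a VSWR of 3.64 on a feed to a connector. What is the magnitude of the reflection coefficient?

|Γ| = (S − 1)/(S + 1) = (3.64 − 1)/(3.64 + 1) = 2.64/4.64

|Γ| ≈ 0.569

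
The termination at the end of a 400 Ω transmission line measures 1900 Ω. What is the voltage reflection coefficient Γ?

Γ = 0.652

Γ = (Z_L − Z_0)/(Z_L + Z_0) = (1900 − 400)/(1900 + 400) = 1500/2300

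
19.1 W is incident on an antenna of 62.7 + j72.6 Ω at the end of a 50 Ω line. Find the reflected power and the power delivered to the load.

|Γ| = |(12.7 + j72.6)/(112.7 + j72.6)| = 0.55
|Γ|² = 0.302
P_refl = |Γ|²·P_inc = 5.77 W, P_del = (1 − |Γ|²)·P_inc = 13.3 W

P_reflected ≈ 5.77 W; P_delivered ≈ 13.3 W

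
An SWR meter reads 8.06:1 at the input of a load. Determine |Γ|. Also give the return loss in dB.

|Γ| ≈ 0.779; return loss ≈ 2.17 dB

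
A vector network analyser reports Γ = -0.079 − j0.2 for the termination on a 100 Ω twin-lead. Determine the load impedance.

Z_L ≈ 79.2 − j33.2 Ω

Z_L = Z_0·(1 + Γ)/(1 − Γ) = 100·(0.921 − j0.2)/(1.08 + j0.2)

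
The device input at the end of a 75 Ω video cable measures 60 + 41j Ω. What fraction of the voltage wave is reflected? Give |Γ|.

Γ = (Z_L − Z_0)/(Z_L + Z_0) = (-15 + j41)/(135 + j41)
|Γ| = 43.7/141

|Γ| ≈ 0.309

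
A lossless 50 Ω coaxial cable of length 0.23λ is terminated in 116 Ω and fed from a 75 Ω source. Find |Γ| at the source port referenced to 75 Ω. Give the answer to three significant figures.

βl = 2π × 0.23 = 82.8°
tan(βl) = 7.92
Z_in = Z_0·(Z_L + jZ_0·tanβl)/(Z_0 + jZ_L·tanβl) = 21.8 − j5.13 Ω
Γ_s = (Z_in − Z_s)/(Z_in + Z_s) = (-53.2 − j5.13)/(96.8 − j5.13), |Γ_s| = 0.551

|Γ| ≈ 0.551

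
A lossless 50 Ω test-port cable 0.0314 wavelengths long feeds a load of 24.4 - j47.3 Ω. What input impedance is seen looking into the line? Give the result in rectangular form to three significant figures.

Z_in ≈ 17.8 − j32.8 Ω

βl = 2π × 0.0314 = 11.3°
tan(βl) = tan(11.3°) = 0.2
Z_in = Z_0·(Z_L + jZ_0·tanβl)/(Z_0 + jZ_L·tanβl)
     = 50·(24.4 − j37.3)/(59.5 + j4.88)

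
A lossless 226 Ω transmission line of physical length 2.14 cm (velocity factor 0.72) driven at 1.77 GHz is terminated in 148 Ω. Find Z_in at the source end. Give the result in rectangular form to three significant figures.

Z_in ≈ 271 + j95.4 Ω

λ = v/f = 0.72·c / 1.77 GHz = 0.122 m
βl = 2π·l/λ = 2π × 0.175 = 63.1°
tan(βl) = tan(63.1°) = 1.97
Z_in = Z_0·(Z_L + jZ_0·tanβl)/(Z_0 + jZ_L·tanβl)
     = 226·(148 + j446)/(226 + j292)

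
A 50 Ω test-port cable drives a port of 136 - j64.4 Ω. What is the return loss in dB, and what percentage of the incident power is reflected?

Γ = (86 − j64.4)/(186 − j64.4), |Γ| = 0.546
RL = −20·log₁₀(0.546) = 5.26 dB
P_refl/P_inc = |Γ|² = 0.298

RL ≈ 5.26 dB; 29.8% of incident power reflected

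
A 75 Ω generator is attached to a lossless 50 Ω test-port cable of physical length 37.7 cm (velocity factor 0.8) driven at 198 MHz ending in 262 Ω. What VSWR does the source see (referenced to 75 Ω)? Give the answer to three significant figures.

VSWR ≈ 7.26

λ = v/f = 0.8·c / 198 MHz = 1.21 m
βl = 2π·l/λ = 2π × 0.311 = 112°
tan(βl) = -2.48
Z_in = Z_0·(Z_L + jZ_0·tanβl)/(Z_0 + jZ_L·tanβl) = 11 + j19.3 Ω
Γ_s = (Z_in − Z_s)/(Z_in + Z_s) = (-64 + j19.3)/(86 + j19.3), |Γ_s| = 0.758
VSWR = (1 + |Γ_s|)/(1 − |Γ_s|)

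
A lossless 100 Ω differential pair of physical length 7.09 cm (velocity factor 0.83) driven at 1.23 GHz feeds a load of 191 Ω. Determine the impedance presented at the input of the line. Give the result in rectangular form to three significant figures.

λ = v/f = 0.83·c / 1.23 GHz = 0.202 m
βl = 2π·l/λ = 2π × 0.35 = 126°
tan(βl) = tan(126°) = -1.37
Z_in = Z_0·(Z_L + jZ_0·tanβl)/(Z_0 + jZ_L·tanβl)
     = 100·(191 − j137)/(100 − j262)

Z_in ≈ 70 + j46.2 Ω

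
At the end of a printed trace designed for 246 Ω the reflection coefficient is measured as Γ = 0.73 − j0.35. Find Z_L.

Z_L ≈ 434 − j881 Ω

Z_L = Z_0·(1 + Γ)/(1 − Γ) = 246·(1.73 − j0.35)/(0.27 + j0.35)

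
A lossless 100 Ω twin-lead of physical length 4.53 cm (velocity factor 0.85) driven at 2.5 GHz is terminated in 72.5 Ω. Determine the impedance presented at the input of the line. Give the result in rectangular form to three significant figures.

Z_in ≈ 76.8 − j16.2 Ω

λ = v/f = 0.85·c / 2.5 GHz = 0.102 m
βl = 2π·l/λ = 2π × 0.444 = 160°
tan(βl) = tan(160°) = -0.366
Z_in = Z_0·(Z_L + jZ_0·tanβl)/(Z_0 + jZ_L·tanβl)
     = 100·(72.5 − j36.6)/(100 − j26.6)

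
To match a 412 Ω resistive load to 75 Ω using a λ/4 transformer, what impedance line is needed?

Z_qwt ≈ 176 Ω

Z_qwt = √(Z_0·R_L) = √(75 × 412) = √30900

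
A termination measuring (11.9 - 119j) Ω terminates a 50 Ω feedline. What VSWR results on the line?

VSWR ≈ 28.2

Γ = (Z_L − Z_0)/(Z_L + Z_0) = (-38.1 − j119)/(61.9 − j119)
|Γ| = 125/134 = 0.932
VSWR = (1 + |Γ|)/(1 − |Γ|) = 1.93/0.0685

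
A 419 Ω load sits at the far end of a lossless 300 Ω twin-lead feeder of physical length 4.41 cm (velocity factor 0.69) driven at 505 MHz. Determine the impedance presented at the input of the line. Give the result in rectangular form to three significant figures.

Z_in ≈ 305 − j101 Ω

λ = v/f = 0.69·c / 505 MHz = 0.41 m
βl = 2π·l/λ = 2π × 0.108 = 38.7°
tan(βl) = tan(38.7°) = 0.802
Z_in = Z_0·(Z_L + jZ_0·tanβl)/(Z_0 + jZ_L·tanβl)
     = 300·(419 + j241)/(300 + j336)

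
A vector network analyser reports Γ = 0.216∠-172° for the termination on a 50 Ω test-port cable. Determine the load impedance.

Z_L = Z_0·(1 + Γ)/(1 − Γ) = 50·(0.786 − j0.0301)/(1.21 + j0.0301)

Z_L ≈ 32.3 − j2.04 Ω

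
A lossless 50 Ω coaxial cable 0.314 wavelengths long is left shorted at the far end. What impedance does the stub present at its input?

βl = 2π × 0.314 = 113°
tan(βl) = -2.35
For a shorted stub, Z_in = jZ_0·tan(βl)

Z_in ≈ −j118 Ω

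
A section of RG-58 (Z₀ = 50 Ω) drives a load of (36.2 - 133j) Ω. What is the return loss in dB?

Γ = (-13.8 − j133)/(86.2 − j133), |Γ| = 0.844
RL = −20·log₁₀|Γ| = −20·log₁₀(0.844)

RL ≈ 1.48 dB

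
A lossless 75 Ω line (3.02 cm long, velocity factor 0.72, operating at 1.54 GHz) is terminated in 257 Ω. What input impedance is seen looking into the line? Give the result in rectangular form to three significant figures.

λ = v/f = 0.72·c / 1.54 GHz = 0.14 m
βl = 2π·l/λ = 2π × 0.215 = 77.5°
tan(βl) = tan(77.5°) = 4.52
Z_in = Z_0·(Z_L + jZ_0·tanβl)/(Z_0 + jZ_L·tanβl)
     = 75·(257 + j339)/(75 + j1160)

Z_in ≈ 22.9 − j15.1 Ω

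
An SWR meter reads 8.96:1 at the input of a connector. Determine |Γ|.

|Γ| ≈ 0.799

|Γ| = (S − 1)/(S + 1) = (8.96 − 1)/(8.96 + 1) = 7.96/9.96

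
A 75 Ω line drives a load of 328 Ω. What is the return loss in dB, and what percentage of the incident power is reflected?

RL ≈ 4.04 dB; 39.4% of incident power reflected

Γ = (328 − 75)/(328 + 75) = 0.628
RL = −20·log₁₀(0.628) = 4.04 dB
P_refl/P_inc = |Γ|² = 0.394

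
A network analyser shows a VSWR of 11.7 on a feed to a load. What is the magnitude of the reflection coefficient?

|Γ| ≈ 0.843

|Γ| = (S − 1)/(S + 1) = (11.7 − 1)/(11.7 + 1) = 10.7/12.7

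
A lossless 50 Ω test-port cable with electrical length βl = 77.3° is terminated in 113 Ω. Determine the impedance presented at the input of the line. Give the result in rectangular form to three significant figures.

tan(βl) = tan(77.3°) = 4.44
Z_in = Z_0·(Z_L + jZ_0·tanβl)/(Z_0 + jZ_L·tanβl)
     = 50·(113 + j222)/(50 + j501)

Z_in ≈ 23 − j8.97 Ω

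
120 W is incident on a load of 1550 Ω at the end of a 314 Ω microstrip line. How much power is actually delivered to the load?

P_delivered ≈ 67.2 W

Γ = (1550 − 314)/(1550 + 314) = 0.663
|Γ|² = 0.44
P_refl = |Γ|²·P_inc = 52.8 W, P_del = (1 − |Γ|²)·P_inc = 67.2 W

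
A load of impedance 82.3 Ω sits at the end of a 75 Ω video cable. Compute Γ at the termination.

Γ = (Z_L − Z_0)/(Z_L + Z_0) = (82.3 − 75)/(82.3 + 75) = 7.3/157.3

Γ = 0.0464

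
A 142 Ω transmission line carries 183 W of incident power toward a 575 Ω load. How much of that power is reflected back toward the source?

P_reflected ≈ 66.7 W

Γ = (575 − 142)/(575 + 142) = 0.604
|Γ|² = 0.365
P_refl = |Γ|²·P_inc = 66.7 W, P_del = (1 − |Γ|²)·P_inc = 116 W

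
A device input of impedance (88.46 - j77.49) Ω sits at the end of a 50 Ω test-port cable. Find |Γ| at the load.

Γ = (Z_L − Z_0)/(Z_L + Z_0) = (38.46 − j77.49)/(138.5 − j77.49)
|Γ| = 86.5/159

|Γ| ≈ 0.545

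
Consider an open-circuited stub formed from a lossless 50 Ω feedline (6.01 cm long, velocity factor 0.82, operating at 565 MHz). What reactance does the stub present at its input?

X_in ≈ -42.4 Ω (capacitive)

λ = v/f = 0.82·c / 565 MHz = 0.435 m
βl = 2π·l/λ = 2π × 0.138 = 49.7°
tan(βl) = 1.18
For an open-circuited stub, Z_in = −jZ_0·cot(βl) = −jZ_0/tan(βl)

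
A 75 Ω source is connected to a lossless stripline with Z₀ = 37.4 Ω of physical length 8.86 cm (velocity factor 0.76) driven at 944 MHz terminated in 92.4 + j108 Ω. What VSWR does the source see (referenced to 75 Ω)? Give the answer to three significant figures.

VSWR ≈ 9.9

λ = v/f = 0.76·c / 944 MHz = 0.242 m
βl = 2π·l/λ = 2π × 0.367 = 132°
tan(βl) = -1.11
Z_in = Z_0·(Z_L + jZ_0·tanβl)/(Z_0 + jZ_L·tanβl) = 8.19 + j21.2 Ω
Γ_s = (Z_in − Z_s)/(Z_in + Z_s) = (-66.8 + j21.2)/(83.2 + j21.2), |Γ_s| = 0.816
VSWR = (1 + |Γ_s|)/(1 − |Γ_s|)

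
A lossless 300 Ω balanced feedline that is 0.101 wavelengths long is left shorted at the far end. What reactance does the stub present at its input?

βl = 2π × 0.101 = 36.4°
tan(βl) = 0.736
For a shorted stub, Z_in = jZ_0·tan(βl)

X_in ≈ 221 Ω (inductive)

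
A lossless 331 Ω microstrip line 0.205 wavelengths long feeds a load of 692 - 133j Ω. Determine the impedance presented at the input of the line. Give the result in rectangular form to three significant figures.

βl = 2π × 0.205 = 73.8°
tan(βl) = tan(73.8°) = 3.44
Z_in = Z_0·(Z_L + jZ_0·tanβl)/(Z_0 + jZ_L·tanβl)
     = 331·(692 + j1010)/(789 + j2380)

Z_in ≈ 155 − j44.9 Ω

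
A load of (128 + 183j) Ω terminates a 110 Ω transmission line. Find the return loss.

Γ = (18 + j183)/(238 + j183), |Γ| = 0.612
RL = −20·log₁₀|Γ| = −20·log₁₀(0.612)

RL ≈ 4.26 dB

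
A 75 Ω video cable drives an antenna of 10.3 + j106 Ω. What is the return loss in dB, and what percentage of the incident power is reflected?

Γ = (-64.7 + j106)/(85.3 + j106), |Γ| = 0.913
RL = −20·log₁₀(0.913) = 0.793 dB
P_refl/P_inc = |Γ|² = 0.833

RL ≈ 0.793 dB; 83.3% of incident power reflected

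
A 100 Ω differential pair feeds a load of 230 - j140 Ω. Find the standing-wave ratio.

Γ = (Z_L − Z_0)/(Z_L + Z_0) = (130 − j140)/(330 − j140)
|Γ| = 191/358 = 0.533
VSWR = (1 + |Γ|)/(1 − |Γ|) = 1.53/0.467

VSWR ≈ 3.28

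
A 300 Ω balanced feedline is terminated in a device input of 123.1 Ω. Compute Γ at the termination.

Γ = (Z_L − Z_0)/(Z_L + Z_0) = (123.1 − 300)/(123.1 + 300) = -176.9/423.1

Γ = -0.418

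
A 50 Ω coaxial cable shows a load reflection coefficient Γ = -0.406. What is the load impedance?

Z_L = Z_0·(1 + Γ)/(1 − Γ) = 50·(0.594)/(1.41)

Z_L ≈ 21.1 Ω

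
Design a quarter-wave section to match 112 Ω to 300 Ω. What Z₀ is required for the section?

Z_qwt = √(Z_0·R_L) = √(300 × 112) = √33600

Z_qwt ≈ 183 Ω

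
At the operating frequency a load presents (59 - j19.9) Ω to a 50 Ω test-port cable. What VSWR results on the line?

VSWR ≈ 1.49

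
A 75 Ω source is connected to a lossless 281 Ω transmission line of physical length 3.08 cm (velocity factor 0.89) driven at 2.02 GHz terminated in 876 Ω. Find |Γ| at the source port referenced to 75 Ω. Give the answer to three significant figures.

λ = v/f = 0.89·c / 2.02 GHz = 0.132 m
βl = 2π·l/λ = 2π × 0.233 = 83.9°
tan(βl) = 9.34
Z_in = Z_0·(Z_L + jZ_0·tanβl)/(Z_0 + jZ_L·tanβl) = 91.1 − j27 Ω
Γ_s = (Z_in − Z_s)/(Z_in + Z_s) = (16.1 − j27)/(166 − j27), |Γ_s| = 0.187

|Γ| ≈ 0.187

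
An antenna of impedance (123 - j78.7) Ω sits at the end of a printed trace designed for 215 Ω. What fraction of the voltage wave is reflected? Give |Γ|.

|Γ| ≈ 0.349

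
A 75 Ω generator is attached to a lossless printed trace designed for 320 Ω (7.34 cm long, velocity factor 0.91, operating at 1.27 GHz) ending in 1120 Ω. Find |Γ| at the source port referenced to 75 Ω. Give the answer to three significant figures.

λ = v/f = 0.91·c / 1.27 GHz = 0.215 m
βl = 2π·l/λ = 2π × 0.341 = 123°
tan(βl) = -1.54
Z_in = Z_0·(Z_L + jZ_0·tanβl)/(Z_0 + jZ_L·tanβl) = 125 + j184 Ω
Γ_s = (Z_in − Z_s)/(Z_in + Z_s) = (50.5 + j184)/(200 + j184), |Γ_s| = 0.701

|Γ| ≈ 0.701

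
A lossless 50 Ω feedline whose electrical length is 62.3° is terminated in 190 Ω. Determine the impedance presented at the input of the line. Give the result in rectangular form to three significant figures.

tan(βl) = tan(62.3°) = 1.9
Z_in = Z_0·(Z_L + jZ_0·tanβl)/(Z_0 + jZ_L·tanβl)
     = 50·(190 + j95.2)/(50 + j362)

Z_in ≈ 16.5 − j24 Ω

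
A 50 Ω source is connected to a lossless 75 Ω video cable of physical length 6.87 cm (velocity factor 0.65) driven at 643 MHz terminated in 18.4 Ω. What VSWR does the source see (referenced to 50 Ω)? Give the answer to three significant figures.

λ = v/f = 0.65·c / 643 MHz = 0.303 m
βl = 2π·l/λ = 2π × 0.227 = 81.6°
tan(βl) = 6.73
Z_in = Z_0·(Z_L + jZ_0·tanβl)/(Z_0 + jZ_L·tanβl) = 229 + j127 Ω
Γ_s = (Z_in − Z_s)/(Z_in + Z_s) = (179 + j127)/(279 + j127), |Γ_s| = 0.716
VSWR = (1 + |Γ_s|)/(1 − |Γ_s|)

VSWR ≈ 6.04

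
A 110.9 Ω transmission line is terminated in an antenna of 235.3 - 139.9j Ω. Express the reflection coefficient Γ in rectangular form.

Γ = (Z_L − Z_0)/(Z_L + Z_0) = (124.4 − j139.9)/(346.2 − j139.9)

Γ ≈ 0.449 − j0.223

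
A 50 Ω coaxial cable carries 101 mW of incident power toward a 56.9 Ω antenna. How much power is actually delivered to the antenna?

Γ = (56.9 − 50)/(56.9 + 50) = 0.0645
|Γ|² = 0.00417
P_refl = |Γ|²·P_inc = 0.421 mW, P_del = (1 − |Γ|²)·P_inc = 101 mW

P_delivered ≈ 101 mW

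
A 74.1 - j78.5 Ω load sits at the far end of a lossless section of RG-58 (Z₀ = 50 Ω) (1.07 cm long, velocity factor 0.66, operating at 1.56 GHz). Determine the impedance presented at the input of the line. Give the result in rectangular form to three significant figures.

Z_in ≈ 22.4 − j35.8 Ω

λ = v/f = 0.66·c / 1.56 GHz = 0.127 m
βl = 2π·l/λ = 2π × 0.0843 = 30.3°
tan(βl) = tan(30.3°) = 0.586
Z_in = Z_0·(Z_L + jZ_0·tanβl)/(Z_0 + jZ_L·tanβl)
     = 50·(74.1 − j49.2)/(96 + j43.4)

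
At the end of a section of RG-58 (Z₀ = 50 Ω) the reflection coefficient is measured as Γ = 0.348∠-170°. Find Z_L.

Z_L ≈ 24.3 − j3.35 Ω

Z_L = Z_0·(1 + Γ)/(1 − Γ) = 50·(0.657 − j0.0604)/(1.34 + j0.0604)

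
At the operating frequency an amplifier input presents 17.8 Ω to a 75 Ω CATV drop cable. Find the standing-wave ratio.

VSWR ≈ 4.21

Γ = (17.8 − 75)/(17.8 + 75) = -0.616
VSWR = (1 + 0.616)/(1 − 0.616)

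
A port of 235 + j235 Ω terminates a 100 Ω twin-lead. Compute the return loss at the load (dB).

RL ≈ 3.58 dB

Γ = (135 + j235)/(335 + j235), |Γ| = 0.662
RL = −20·log₁₀|Γ| = −20·log₁₀(0.662)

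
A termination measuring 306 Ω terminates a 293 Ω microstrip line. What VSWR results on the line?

Γ = (306 − 293)/(306 + 293) = 0.0217
VSWR = (1 + 0.0217)/(1 − 0.0217)

VSWR ≈ 1.04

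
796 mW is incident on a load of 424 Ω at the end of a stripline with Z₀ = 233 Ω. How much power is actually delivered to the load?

P_delivered ≈ 729 mW

Γ = (424 − 233)/(424 + 233) = 0.291
|Γ|² = 0.0845
P_refl = |Γ|²·P_inc = 67.3 mW, P_del = (1 − |Γ|²)·P_inc = 729 mW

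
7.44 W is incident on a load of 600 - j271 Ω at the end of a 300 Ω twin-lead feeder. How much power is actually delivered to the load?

P_delivered ≈ 6.06 W

|Γ| = |(300 − j271)/(900 − j271)| = 0.43
|Γ|² = 0.185
P_refl = |Γ|²·P_inc = 1.38 W, P_del = (1 − |Γ|²)·P_inc = 6.06 W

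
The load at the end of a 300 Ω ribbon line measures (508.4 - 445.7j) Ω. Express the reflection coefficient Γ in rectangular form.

Γ ≈ 0.431 − j0.314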